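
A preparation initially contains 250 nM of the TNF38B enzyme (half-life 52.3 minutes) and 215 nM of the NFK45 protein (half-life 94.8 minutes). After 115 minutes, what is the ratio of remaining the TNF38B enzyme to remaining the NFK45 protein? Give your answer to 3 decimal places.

TNF38B enzyme: 250 × (1/2)^(115/52.3) = 250 × (1/2)^2.1989 ≈ 54.453 nM.
NFK45 protein: 215 × (1/2)^(115/94.8) = 215 × (1/2)^1.2131 ≈ 92.74 nM.
Ratio ≈ 54.453 / 92.74 ≈ 0.58716.

0.587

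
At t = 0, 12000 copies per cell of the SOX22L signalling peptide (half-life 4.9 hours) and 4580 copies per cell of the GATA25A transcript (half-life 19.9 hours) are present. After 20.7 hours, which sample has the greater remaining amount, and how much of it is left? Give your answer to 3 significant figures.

SOX22L signalling peptide: 12000 × (1/2)^4.2245 ≈ 641.92 copies per cell.
GATA25A transcript: 4580 × (1/2)^1.0402 ≈ 2227.1 copies per cell.
GATA25A transcript has more remaining, at ≈ 2227.1 copies per cell.

GATA25A transcript, 2230 copies per cell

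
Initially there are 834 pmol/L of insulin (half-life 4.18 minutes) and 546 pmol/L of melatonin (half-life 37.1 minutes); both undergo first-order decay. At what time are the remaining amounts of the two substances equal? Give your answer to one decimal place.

2.9 minutes

Set 834·(1/2)^(t/4.18) = 546·(1/2)^(t/37.1).
Taking log₂: log₂(834/546) = t·(1/4.18 − 1/37.1).
log₂(1.5275) = 0.61115; 1/4.18 − 1/37.1 = 0.21228.
t = 0.61115 / 0.21228 ≈ 2.879 minutes.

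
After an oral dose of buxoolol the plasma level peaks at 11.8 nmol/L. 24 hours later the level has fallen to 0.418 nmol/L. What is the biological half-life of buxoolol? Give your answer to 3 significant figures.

A/A₀ = 0.418/11.8 ≈ 0.035424.
n = log₂(28.23) ≈ 4.8191 half-lives elapsed in 24 hours.
t½ = 24/4.8191 ≈ 4.9801 hours.

4.98 hours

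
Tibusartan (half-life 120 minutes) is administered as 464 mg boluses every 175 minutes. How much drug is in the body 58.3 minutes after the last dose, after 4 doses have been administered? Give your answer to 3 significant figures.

The 4 doses were given 583.3, 408.3, 233.3, 58.3 minutes ago.
Total = 464·(1/2)^(583.3/120) + 464·(1/2)^(408.3/120) + 464·(1/2)^(233.3/120) + 464·(1/2)^(58.3/120)
      = 15.968 + 43.88 + 120.58 + 331.34 ≈ 511.76 mg.

512 mg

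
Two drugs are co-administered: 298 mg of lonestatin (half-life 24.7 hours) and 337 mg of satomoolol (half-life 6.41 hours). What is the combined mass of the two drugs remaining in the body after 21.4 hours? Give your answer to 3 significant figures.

lonestatin: 298 × (1/2)^(21.4/24.7) = 298 × (1/2)^0.8664 ≈ 163.46 mg.
satomoolol: 337 × (1/2)^(21.4/6.41) = 337 × (1/2)^3.3385 ≈ 33.314 mg.
Total = 163.46 + 33.314 ≈ 196.77 mg.

197 mg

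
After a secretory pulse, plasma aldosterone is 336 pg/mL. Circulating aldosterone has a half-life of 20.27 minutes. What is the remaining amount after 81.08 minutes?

Elapsed time is 4 half-lives (81.08/20.27).
Each half-life halves the amount: 336 × (1/2)^4 = 336/16 = 21 pg/mL.

21 pg/mL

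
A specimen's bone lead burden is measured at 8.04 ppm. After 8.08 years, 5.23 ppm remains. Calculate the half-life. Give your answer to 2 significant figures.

A/A₀ = 5.23/8.04 ≈ 0.6505.
n = log₂(1.5373) ≈ 0.62038 half-lives elapsed in 8.08 years.
t½ = 8.08/0.62038 ≈ 13.024 years.

13 years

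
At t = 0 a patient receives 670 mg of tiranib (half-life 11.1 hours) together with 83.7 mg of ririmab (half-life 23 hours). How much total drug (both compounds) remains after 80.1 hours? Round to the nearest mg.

tiranib: 670 × (1/2)^(80.1/11.1) = 670 × (1/2)^7.2162 ≈ 4.5059 mg.
ririmab: 83.7 × (1/2)^(80.1/23) = 83.7 × (1/2)^3.4826 ≈ 7.4878 mg.
Total = 4.5059 + 7.4878 ≈ 11.994 mg.

12 mg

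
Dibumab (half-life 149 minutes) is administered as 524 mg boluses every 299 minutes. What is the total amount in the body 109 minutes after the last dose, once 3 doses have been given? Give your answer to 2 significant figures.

The 3 doses were given 707, 408, 109 minutes ago.
Total = 524·(1/2)^(707/149) + 524·(1/2)^(408/149) + 524·(1/2)^(109/149)
      = 19.541 + 78.53 + 315.58 ≈ 413.65 mg.

410 mg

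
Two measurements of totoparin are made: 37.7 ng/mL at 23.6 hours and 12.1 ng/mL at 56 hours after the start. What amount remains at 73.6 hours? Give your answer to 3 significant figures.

6.53 ng/mL

Over Δt = 56 − 23.6 = 32.4 hours, the level fell by a factor of 37.7/12.1 ≈ 3.1157.
n = log₂(3.1157) ≈ 1.6396 half-lives, so t½ = 32.4/1.6396 ≈ 19.761 hours.
From t = 56 to t = 73.6: 12.1 × (1/2)^((73.6−56)/19.761) ≈ 6.5265 ng/mL.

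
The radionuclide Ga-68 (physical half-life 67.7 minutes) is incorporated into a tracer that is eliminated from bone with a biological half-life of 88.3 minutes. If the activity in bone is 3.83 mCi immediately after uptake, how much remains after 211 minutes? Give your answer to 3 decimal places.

1/t_eff = 1/t_phys + 1/t_biol = 1/67.7 + 1/88.3 = 0.026096 per minute.
t_eff = 67.7 × 88.3 / (67.7 + 88.3) ≈ 38.32 minutes.
Remaining = 3.83 × (1/2)^(211/38.32) = 3.83 × (1/2)^5.5063 ≈ 0.084265 mCi.

0.084 mCi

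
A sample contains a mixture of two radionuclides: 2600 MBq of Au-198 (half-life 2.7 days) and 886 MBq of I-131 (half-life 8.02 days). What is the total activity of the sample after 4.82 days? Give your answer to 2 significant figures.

Au-198: 2600 × (1/2)^(4.82/2.7) = 2600 × (1/2)^1.7852 ≈ 754.36 MBq.
I-131: 886 × (1/2)^(4.82/8.02) = 886 × (1/2)^0.601 ≈ 584.14 MBq.
Total = 754.36 + 584.14 ≈ 1338.5 MBq.

1300 MBq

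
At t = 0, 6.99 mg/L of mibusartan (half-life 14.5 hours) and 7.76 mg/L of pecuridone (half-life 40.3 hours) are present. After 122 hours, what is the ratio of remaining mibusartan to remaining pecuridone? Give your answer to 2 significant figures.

mibusartan: 6.99 × (1/2)^(122/14.5) = 6.99 × (1/2)^8.4138 ≈ 0.020496 mg/L.
pecuridone: 7.76 × (1/2)^(122/40.3) = 7.76 × (1/2)^3.0273 ≈ 0.95182 mg/L.
Ratio ≈ 0.020496 / 0.95182 ≈ 0.021534.

0.022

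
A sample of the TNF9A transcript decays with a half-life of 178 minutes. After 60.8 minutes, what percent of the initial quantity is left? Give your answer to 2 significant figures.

79%

n = 60.8/178 ≈ 0.34157 half-lives.
Fraction remaining = (1/2)^0.34157 ≈ 0.78918, i.e. 78.918%.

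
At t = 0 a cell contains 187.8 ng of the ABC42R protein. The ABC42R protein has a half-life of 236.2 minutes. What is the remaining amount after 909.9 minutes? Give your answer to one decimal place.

Number of half-lives: n = 909.9/236.2 ≈ 3.8522.
Remaining = 187.8 × (1/2)^3.8522 = 187.8 × 0.06924 ≈ 13.003 ng.

13.0 ng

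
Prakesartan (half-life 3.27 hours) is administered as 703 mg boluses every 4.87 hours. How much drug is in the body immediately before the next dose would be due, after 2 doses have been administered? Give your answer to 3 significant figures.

340 mg

The 2 doses were given 9.74, 4.87 hours ago.
Total = 703·(1/2)^(9.74/3.27) + 703·(1/2)^(4.87/3.27)
      = 89.189 + 250.4 ≈ 339.59 mg.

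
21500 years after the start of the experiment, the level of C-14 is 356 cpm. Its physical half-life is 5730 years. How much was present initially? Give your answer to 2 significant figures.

4800 cpm

Number of half-lives elapsed: n = 21500/5730 ≈ 3.7522.
A₀ = A × 2^n = 356 × 2^3.7522 = 356 × 13.475 ≈ 4797 cpm.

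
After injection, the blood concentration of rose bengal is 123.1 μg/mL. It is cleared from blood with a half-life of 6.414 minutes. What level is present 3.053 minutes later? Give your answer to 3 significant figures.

Number of half-lives: n = 3.053/6.414 ≈ 0.47599.
Remaining = 123.1 × (1/2)^0.47599 = 123.1 × 0.71897 ≈ 88.506 μg/mL.

88.5 μg/mL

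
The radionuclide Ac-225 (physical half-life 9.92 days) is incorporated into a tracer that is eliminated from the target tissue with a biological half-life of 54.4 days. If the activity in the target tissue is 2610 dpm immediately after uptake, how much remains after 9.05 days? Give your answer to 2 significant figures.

1/t_eff = 1/t_phys + 1/t_biol = 1/9.92 + 1/54.4 = 0.11919 per day.
t_eff = 9.92 × 54.4 / (9.92 + 54.4) ≈ 8.39 days.
Remaining = 2610 × (1/2)^(9.05/8.39) = 2610 × (1/2)^1.0787 ≈ 1235.8 dpm.

1200 dpm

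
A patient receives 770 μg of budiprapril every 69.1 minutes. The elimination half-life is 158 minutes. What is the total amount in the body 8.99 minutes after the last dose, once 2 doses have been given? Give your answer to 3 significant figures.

The 2 doses were given 78.09, 8.99 minutes ago.
Total = 770·(1/2)^(78.09/158) + 770·(1/2)^(8.99/158)
      = 546.65 + 740.22 ≈ 1286.9 μg.

1290 μg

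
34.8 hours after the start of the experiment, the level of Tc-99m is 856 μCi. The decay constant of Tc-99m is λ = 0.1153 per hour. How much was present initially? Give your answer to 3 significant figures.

47300 μCi

t½ = ln 2 / λ = 0.69315 / 0.1153 ≈ 6.0117 hours.
Number of half-lives elapsed: n = 34.8/6.0117 ≈ 5.7887.
A₀ = A × 2^n = 856 × 2^5.7887 = 856 × 55.282 ≈ 47321 μCi.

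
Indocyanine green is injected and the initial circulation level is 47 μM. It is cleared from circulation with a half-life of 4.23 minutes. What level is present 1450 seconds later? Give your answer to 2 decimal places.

0.90 μM

Convert the elapsed time: 1450 seconds = 24.1667 minutes.
Number of half-lives: n = 24.1667/4.23 ≈ 5.7132.
Remaining = 47 × (1/2)^5.7132 = 47 × 0.019062 ≈ 0.89591 μM.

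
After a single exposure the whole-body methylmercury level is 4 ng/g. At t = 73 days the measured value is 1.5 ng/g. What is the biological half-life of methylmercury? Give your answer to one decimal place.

A/A₀ = 1.5/4 ≈ 0.375.
n = log₂(2.6667) ≈ 1.415 half-lives elapsed in 73 days.
t½ = 73/1.415 ≈ 51.589 days.

51.6 days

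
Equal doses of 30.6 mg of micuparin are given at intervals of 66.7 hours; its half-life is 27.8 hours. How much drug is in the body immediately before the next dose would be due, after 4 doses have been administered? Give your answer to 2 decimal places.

The 4 doses were given 266.8, 200.1, 133.4, 66.7 hours ago.
Total = 30.6·(1/2)^(266.8/27.8) + 30.6·(1/2)^(200.1/27.8) + 30.6·(1/2)^(133.4/27.8) + 30.6·(1/2)^(66.7/27.8)
      = 0.039509 + 0.20843 + 1.0995 + 5.8005 ≈ 7.148 mg.

7.15 mg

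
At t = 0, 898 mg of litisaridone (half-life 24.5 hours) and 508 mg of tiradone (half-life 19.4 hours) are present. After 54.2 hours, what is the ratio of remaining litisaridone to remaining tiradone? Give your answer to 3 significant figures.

litisaridone: 898 × (1/2)^(54.2/24.5) = 898 × (1/2)^2.2122 ≈ 193.79 mg.
tiradone: 508 × (1/2)^(54.2/19.4) = 508 × (1/2)^2.7938 ≈ 73.256 mg.
Ratio ≈ 193.79 / 73.256 ≈ 2.6453.

2.65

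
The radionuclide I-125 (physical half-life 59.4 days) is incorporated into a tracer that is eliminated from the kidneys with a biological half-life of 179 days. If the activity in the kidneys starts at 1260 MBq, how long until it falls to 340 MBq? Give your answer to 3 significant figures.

84.3 days

1/t_eff = 1/t_phys + 1/t_biol = 1/59.4 + 1/179 = 0.022422 per day.
t_eff = 59.4 × 179 / (59.4 + 179) ≈ 44.6 days.
n = log₂(1260/340) ≈ 1.8898; t = 1.8898 × 44.6 ≈ 84.286 days.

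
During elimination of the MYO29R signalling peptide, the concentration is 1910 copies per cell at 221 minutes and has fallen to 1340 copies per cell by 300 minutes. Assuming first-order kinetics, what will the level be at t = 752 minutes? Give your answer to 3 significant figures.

176 copies per cell

Over Δt = 300 − 221 = 79 minutes, the level fell by a factor of 1910/1340 ≈ 1.4254.
n = log₂(1.4254) ≈ 0.51134 half-lives, so t½ = 79/0.51134 ≈ 154.5 minutes.
From t = 300 to t = 752: 1340 × (1/2)^((752−300)/154.5) ≈ 176.36 copies per cell.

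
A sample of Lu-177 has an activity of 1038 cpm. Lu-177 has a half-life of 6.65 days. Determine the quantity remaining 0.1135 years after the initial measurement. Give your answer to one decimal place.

13.8 cpm

Convert the elapsed time: 0.1135 years = 41.4275 days.
Number of half-lives: n = 41.4275/6.65 ≈ 6.2297.
Remaining = 1038 × (1/2)^6.2297 = 1038 × 0.013325 ≈ 13.832 cpm.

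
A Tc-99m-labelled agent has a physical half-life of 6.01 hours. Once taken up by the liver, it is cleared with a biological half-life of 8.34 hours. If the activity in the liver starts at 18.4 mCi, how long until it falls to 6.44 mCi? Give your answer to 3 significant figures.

5.29 hours

1/t_eff = 1/t_phys + 1/t_biol = 1/6.01 + 1/8.34 = 0.28629 per hour.
t_eff = 6.01 × 8.34 / (6.01 + 8.34) ≈ 3.4929 hours.
n = log₂(18.4/6.44) ≈ 1.5146; t = 1.5146 × 3.4929 ≈ 5.2903 hours.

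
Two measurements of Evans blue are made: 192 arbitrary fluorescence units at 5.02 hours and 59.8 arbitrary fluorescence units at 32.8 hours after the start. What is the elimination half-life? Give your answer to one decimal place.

Over Δt = 32.8 − 5.02 = 27.78 hours, the level fell by a factor of 192/59.8 ≈ 3.2107.
n = log₂(3.2107) ≈ 1.6829 half-lives, so t½ = 27.78/1.6829 ≈ 16.507 hours.

16.5 hours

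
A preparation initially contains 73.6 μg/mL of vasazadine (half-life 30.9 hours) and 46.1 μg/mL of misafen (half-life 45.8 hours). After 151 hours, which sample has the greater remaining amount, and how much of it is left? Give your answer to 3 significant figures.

misafen, 4.69 μg/mL

vasazadine: 73.6 × (1/2)^4.8867 ≈ 2.4879 μg/mL.
misafen: 46.1 × (1/2)^3.2969 ≈ 4.6905 μg/mL.
Misafen has more remaining, at ≈ 4.6905 μg/mL.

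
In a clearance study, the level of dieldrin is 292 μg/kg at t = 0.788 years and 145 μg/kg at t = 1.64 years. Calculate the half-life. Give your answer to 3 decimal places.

0.844 years

Over Δt = 1.64 − 0.788 = 0.852 years, the level fell by a factor of 292/145 ≈ 2.0138.
n = log₂(2.0138) ≈ 1.0099 half-lives, so t½ = 0.852/1.0099 ≈ 0.84363 years.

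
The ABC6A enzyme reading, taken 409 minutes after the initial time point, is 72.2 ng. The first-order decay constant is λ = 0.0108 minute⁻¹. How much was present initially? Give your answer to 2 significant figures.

6000 ng

t½ = ln 2 / λ = 0.69315 / 0.0108 ≈ 64.18 minutes.
Number of half-lives elapsed: n = 409/64.18 ≈ 6.3727.
A₀ = A × 2^n = 72.2 × 2^6.3727 = 72.2 × 82.864 ≈ 5982.8 ng.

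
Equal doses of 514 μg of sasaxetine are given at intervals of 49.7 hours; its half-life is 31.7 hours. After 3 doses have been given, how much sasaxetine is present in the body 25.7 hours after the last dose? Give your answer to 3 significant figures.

The 3 doses were given 125.1, 75.4, 25.7 hours ago.
Total = 514·(1/2)^(125.1/31.7) + 514·(1/2)^(75.4/31.7) + 514·(1/2)^(25.7/31.7)
      = 33.342 + 98.844 + 293.03 ≈ 425.21 μg.

425 μg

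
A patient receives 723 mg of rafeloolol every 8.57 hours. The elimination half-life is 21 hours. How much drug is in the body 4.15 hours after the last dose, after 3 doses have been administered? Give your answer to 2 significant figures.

1500 mg

The 3 doses were given 21.29, 12.72, 4.15 hours ago.
Total = 723·(1/2)^(21.29/21) + 723·(1/2)^(12.72/21) + 723·(1/2)^(4.15/21)
      = 358.06 + 475.12 + 630.45 ≈ 1463.6 mg.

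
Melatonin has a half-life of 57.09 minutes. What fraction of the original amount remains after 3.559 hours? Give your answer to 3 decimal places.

0.075

3.559 hours = 213.54 minutes.
n = 213.54/57.09 ≈ 3.7404 half-lives.
Fraction remaining = (1/2)^3.7404 ≈ 0.074821.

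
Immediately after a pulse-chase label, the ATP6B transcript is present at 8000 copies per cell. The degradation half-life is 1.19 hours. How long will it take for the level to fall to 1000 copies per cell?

3.57 hours

1000/8000 = 1/8, so 3 half-lives have elapsed.
t = 3 × 1.19 = 3.57 hours.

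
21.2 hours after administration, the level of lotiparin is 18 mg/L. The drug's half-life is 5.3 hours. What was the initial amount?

288 mg/L

Number of half-lives elapsed: n = 21.2/5.3 ≈ 4.
A₀ = A × 2^n = 18 × 2^4 = 18 × 16 ≈ 288 mg/L.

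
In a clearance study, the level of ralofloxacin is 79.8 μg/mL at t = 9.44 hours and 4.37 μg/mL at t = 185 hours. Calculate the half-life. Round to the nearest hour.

42 hours

Over Δt = 185 − 9.44 = 175.56 hours, the level fell by a factor of 79.8/4.37 ≈ 18.261.
n = log₂(18.261) ≈ 4.1907 half-lives, so t½ = 175.56/4.1907 ≈ 41.893 hours.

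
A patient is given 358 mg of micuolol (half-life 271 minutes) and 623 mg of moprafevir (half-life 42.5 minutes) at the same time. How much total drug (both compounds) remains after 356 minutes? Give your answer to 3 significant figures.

micuolol: 358 × (1/2)^(356/271) = 358 × (1/2)^1.3137 ≈ 144.02 mg.
moprafevir: 623 × (1/2)^(356/42.5) = 623 × (1/2)^8.3765 ≈ 1.8746 mg.
Total = 144.02 + 1.8746 ≈ 145.9 mg.

146 mg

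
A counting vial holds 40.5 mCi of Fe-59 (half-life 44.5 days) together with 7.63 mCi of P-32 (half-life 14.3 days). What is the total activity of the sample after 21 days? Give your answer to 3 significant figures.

32.0 mCi

Fe-59: 40.5 × (1/2)^(21/44.5) = 40.5 × (1/2)^0.47191 ≈ 29.201 mCi.
P-32: 7.63 × (1/2)^(21/14.3) = 7.63 × (1/2)^1.4685 ≈ 2.7571 mCi.
Total = 29.201 + 2.7571 ≈ 31.958 mCi.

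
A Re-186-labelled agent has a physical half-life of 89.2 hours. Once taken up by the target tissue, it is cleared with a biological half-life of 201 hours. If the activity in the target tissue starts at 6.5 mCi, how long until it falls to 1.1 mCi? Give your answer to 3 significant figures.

158 hours

1/t_eff = 1/t_phys + 1/t_biol = 1/89.2 + 1/201 = 0.016186 per hour.
t_eff = 89.2 × 201 / (89.2 + 201) ≈ 61.782 hours.
n = log₂(6.5/1.1) ≈ 2.5629; t = 2.5629 × 61.782 ≈ 158.34 hours.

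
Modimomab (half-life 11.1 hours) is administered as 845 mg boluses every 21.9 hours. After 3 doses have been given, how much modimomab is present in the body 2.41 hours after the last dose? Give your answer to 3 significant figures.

959 mg

The 3 doses were given 46.21, 24.31, 2.41 hours ago.
Total = 845·(1/2)^(46.21/11.1) + 845·(1/2)^(24.31/11.1) + 845·(1/2)^(2.41/11.1)
      = 47.168 + 185.17 + 726.94 ≈ 959.28 mg.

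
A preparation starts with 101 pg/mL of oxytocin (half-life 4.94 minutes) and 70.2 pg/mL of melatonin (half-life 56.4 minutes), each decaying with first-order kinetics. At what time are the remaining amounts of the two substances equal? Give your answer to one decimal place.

Set 101·(1/2)^(t/4.94) = 70.2·(1/2)^(t/56.4).
Taking log₂: log₂(101/70.2) = t·(1/4.94 − 1/56.4).
log₂(1.4387) = 0.52481; 1/4.94 − 1/56.4 = 0.1847.
t = 0.52481 / 0.1847 ≈ 2.8415 minutes.

2.8 minutes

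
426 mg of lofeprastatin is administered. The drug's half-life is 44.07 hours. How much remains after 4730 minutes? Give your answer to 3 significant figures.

123 mg

Convert the elapsed time: 4730 minutes = 78.8333 hours.
Number of half-lives: n = 78.8333/44.07 ≈ 1.7888.
Remaining = 426 × (1/2)^1.7888 = 426 × 0.28941 ≈ 123.29 mg.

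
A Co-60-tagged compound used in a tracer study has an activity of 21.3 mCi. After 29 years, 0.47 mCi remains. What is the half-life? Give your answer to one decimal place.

A/A₀ = 0.47/21.3 ≈ 0.022066.
n = log₂(45.319) ≈ 5.502 half-lives elapsed in 29 years.
t½ = 29/5.502 ≈ 5.2708 years.

5.3 years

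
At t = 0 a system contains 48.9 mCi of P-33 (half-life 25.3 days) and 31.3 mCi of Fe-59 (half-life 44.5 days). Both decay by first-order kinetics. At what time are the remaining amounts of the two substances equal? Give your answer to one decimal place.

Set 48.9·(1/2)^(t/25.3) = 31.3·(1/2)^(t/44.5).
Taking log₂: log₂(48.9/31.3) = t·(1/25.3 − 1/44.5).
log₂(1.5623) = 0.64367; 1/25.3 − 1/44.5 = 0.017054.
t = 0.64367 / 0.017054 ≈ 37.744 days.

37.7 days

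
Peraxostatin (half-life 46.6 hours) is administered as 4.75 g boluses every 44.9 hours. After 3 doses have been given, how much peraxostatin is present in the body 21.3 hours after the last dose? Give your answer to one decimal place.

The 3 doses were given 111.1, 66.2, 21.3 hours ago.
Total = 4.75·(1/2)^(111.1/46.6) + 4.75·(1/2)^(66.2/46.6) + 4.75·(1/2)^(21.3/46.6)
      = 0.90992 + 1.7744 + 3.4602 ≈ 6.1445 g.

6.1 g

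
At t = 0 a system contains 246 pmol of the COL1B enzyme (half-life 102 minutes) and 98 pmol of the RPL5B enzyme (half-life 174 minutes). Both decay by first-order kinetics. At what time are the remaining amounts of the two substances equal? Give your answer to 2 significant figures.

Set 246·(1/2)^(t/102) = 98·(1/2)^(t/174).
Taking log₂: log₂(246/98) = t·(1/102 − 1/174).
log₂(2.5102) = 1.3278; 1/102 − 1/174 = 0.0040568.
t = 1.3278 / 0.0040568 ≈ 327.3 minutes.

330 minutes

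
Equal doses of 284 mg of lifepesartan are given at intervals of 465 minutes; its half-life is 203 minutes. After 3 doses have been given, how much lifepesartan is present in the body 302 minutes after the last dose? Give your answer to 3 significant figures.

126 mg

The 3 doses were given 1232, 767, 302 minutes ago.
Total = 284·(1/2)^(1232/203) + 284·(1/2)^(767/203) + 284·(1/2)^(302/203)
      = 4.2304 + 20.698 + 101.27 ≈ 126.2 mg.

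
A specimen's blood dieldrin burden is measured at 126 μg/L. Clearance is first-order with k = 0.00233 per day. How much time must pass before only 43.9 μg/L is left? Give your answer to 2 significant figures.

450 days

t½ = ln 2 / k = 0.69315 / 0.00233 ≈ 297.49 days.
Fraction remaining = 43.9/126 ≈ 0.34841.
n = log₂(126/43.9) = ln(2.8702)/ln 2 ≈ 1.5211 half-lives.
t = n × t½ = 1.5211 × 297.49 ≈ 452.52 days.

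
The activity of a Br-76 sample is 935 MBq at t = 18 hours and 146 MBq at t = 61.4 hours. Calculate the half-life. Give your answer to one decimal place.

Over Δt = 61.4 − 18 = 43.4 hours, the level fell by a factor of 935/146 ≈ 6.4041.
n = log₂(6.4041) ≈ 2.679 half-lives, so t½ = 43.4/2.679 ≈ 16.2 hours.

16.2 hours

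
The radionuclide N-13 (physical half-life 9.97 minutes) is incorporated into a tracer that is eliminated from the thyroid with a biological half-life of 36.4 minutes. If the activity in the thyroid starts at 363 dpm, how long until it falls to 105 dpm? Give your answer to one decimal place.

14.0 minutes

1/t_eff = 1/t_phys + 1/t_biol = 1/9.97 + 1/36.4 = 0.12777 per minute.
t_eff = 9.97 × 36.4 / (9.97 + 36.4) ≈ 7.8264 minutes.
n = log₂(363/105) ≈ 1.7896; t = 1.7896 × 7.8264 ≈ 14.006 minutes.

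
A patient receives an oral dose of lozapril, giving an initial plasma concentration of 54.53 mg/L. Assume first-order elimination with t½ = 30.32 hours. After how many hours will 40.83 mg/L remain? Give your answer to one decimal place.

12.7 hours

Fraction remaining = 40.83/54.53 ≈ 0.74876.
n = log₂(54.53/40.83) = ln(1.3355)/ln 2 ≈ 0.41742 half-lives.
t = n × t½ = 0.41742 × 30.32 ≈ 12.656 hours.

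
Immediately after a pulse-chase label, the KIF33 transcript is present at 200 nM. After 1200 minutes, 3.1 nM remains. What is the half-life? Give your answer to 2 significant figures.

A/A₀ = 3.1/200 ≈ 0.0155.
n = log₂(64.516) ≈ 6.0116 half-lives elapsed in 1200 minutes.
t½ = 1200/6.0116 ≈ 199.61 minutes.

200 minutes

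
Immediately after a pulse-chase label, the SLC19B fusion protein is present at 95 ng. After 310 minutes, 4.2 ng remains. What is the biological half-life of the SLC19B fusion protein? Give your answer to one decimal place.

A/A₀ = 4.2/95 ≈ 0.044211.
n = log₂(22.619) ≈ 4.4995 half-lives elapsed in 310 minutes.
t½ = 310/4.4995 ≈ 68.897 minutes.

68.9 minutes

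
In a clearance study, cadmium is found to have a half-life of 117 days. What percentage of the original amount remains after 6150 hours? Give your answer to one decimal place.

6150 hours = 256.25 days.
n = 256.25/117 ≈ 2.1902 half-lives.
Fraction remaining = (1/2)^2.1902 ≈ 0.21913, i.e. 21.913%.

21.9%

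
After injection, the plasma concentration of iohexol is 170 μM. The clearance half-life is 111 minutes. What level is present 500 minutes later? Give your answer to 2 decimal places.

7.49 μM

Number of half-lives: n = 500/111 ≈ 4.5045.
Remaining = 170 × (1/2)^4.5045 = 170 × 0.044056 ≈ 7.4896 μM.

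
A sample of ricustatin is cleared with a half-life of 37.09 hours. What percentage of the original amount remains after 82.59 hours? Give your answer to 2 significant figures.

21%

n = 82.59/37.09 ≈ 2.2267 half-lives.
Fraction remaining = (1/2)^2.2267 ≈ 0.21364, i.e. 21.364%.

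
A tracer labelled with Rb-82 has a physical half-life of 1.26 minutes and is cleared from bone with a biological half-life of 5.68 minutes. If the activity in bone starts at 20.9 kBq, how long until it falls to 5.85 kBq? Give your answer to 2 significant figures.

1/t_eff = 1/t_phys + 1/t_biol = 1/1.26 + 1/5.68 = 0.96971 per minute.
t_eff = 1.26 × 5.68 / (1.26 + 5.68) ≈ 1.0312 minutes.
n = log₂(20.9/5.85) ≈ 1.837; t = 1.837 × 1.0312 ≈ 1.8944 minutes.

1.9 minutes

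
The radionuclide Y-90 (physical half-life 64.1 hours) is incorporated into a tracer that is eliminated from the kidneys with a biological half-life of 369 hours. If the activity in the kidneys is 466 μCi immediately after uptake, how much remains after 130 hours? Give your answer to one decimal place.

89.5 μCi

1/t_eff = 1/t_phys + 1/t_biol = 1/64.1 + 1/369 = 0.018311 per hour.
t_eff = 64.1 × 369 / (64.1 + 369) ≈ 54.613 hours.
Remaining = 466 × (1/2)^(130/54.613) = 466 × (1/2)^2.3804 ≈ 89.499 μCi.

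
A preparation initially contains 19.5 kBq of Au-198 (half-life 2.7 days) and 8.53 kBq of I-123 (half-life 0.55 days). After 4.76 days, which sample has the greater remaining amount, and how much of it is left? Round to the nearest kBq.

Au-198: 19.5 × (1/2)^1.763 ≈ 5.7455 kBq.
I-123: 8.53 × (1/2)^8.6545 ≈ 0.021168 kBq.
Au-198 has more remaining, at ≈ 5.7455 kBq.

Au-198, 6 kBq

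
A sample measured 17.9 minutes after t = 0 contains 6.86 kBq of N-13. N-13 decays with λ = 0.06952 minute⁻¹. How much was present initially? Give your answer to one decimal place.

23.8 kBq

t½ = ln 2 / λ = 0.69315 / 0.06952 ≈ 9.9705 minutes.
Number of half-lives elapsed: n = 17.9/9.9705 ≈ 1.7953.
A₀ = A × 2^n = 6.86 × 2^1.7953 = 6.86 × 3.4709 ≈ 23.81 kBq.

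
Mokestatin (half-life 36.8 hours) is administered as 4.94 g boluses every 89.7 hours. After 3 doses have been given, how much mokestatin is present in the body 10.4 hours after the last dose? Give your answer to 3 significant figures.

4.95 g

The 3 doses were given 189.8, 100.1, 10.4 hours ago.
Total = 4.94·(1/2)^(189.8/36.8) + 4.94·(1/2)^(100.1/36.8) + 4.94·(1/2)^(10.4/36.8)
      = 0.1384 + 0.74971 + 4.0612 ≈ 4.9493 g.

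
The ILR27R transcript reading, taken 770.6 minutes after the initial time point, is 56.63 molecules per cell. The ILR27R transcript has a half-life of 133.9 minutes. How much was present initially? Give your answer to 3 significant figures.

3060 molecules per cell

Number of half-lives elapsed: n = 770.6/133.9 ≈ 5.755.
A₀ = A × 2^n = 56.63 × 2^5.755 = 56.63 × 54.006 ≈ 3058.3 molecules per cell.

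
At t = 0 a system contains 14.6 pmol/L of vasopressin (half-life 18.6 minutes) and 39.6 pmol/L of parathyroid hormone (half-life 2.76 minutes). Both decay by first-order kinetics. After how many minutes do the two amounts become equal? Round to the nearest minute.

5 minutes

Set 14.6·(1/2)^(t/18.6) = 39.6·(1/2)^(t/2.76).
Taking log₂: log₂(14.6/39.6) = t·(1/18.6 − 1/2.76).
log₂(0.36869) = -1.4395; 1/18.6 − 1/2.76 = -0.30856.
t = -1.4395 / -0.30856 ≈ 4.6654 minutes.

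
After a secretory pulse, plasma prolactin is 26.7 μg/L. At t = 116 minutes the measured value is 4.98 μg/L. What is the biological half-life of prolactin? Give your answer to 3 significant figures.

A/A₀ = 4.98/26.7 ≈ 0.18652.
n = log₂(5.3614) ≈ 2.4226 half-lives elapsed in 116 minutes.
t½ = 116/2.4226 ≈ 47.882 minutes.

47.9 minutes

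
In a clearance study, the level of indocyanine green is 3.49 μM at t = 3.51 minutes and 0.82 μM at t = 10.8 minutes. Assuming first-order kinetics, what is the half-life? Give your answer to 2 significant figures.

Over Δt = 10.8 − 3.51 = 7.29 minutes, the level fell by a factor of 3.49/0.82 ≈ 4.2561.
n = log₂(4.2561) ≈ 2.0895 half-lives, so t½ = 7.29/2.0895 ≈ 3.4888 minutes.

3.5 minutes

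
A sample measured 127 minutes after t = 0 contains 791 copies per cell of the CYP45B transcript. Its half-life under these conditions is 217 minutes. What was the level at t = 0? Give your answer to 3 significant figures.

1190 copies per cell

Number of half-lives elapsed: n = 127/217 ≈ 0.58525.
A₀ = A × 2^n = 791 × 2^0.58525 = 791 × 1.5003 ≈ 1186.7 copies per cell.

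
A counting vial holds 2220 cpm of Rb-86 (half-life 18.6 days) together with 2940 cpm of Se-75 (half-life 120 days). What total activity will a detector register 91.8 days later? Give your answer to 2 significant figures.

1800 cpm

Rb-86: 2220 × (1/2)^(91.8/18.6) = 2220 × (1/2)^4.9355 ≈ 72.548 cpm.
Se-75: 2940 × (1/2)^(91.8/120) = 2940 × (1/2)^0.765 ≈ 1730.1 cpm.
Total = 72.548 + 1730.1 ≈ 1802.6 cpm.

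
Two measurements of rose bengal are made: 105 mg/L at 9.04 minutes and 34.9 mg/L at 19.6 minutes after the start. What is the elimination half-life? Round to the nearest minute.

Over Δt = 19.6 − 9.04 = 10.56 minutes, the level fell by a factor of 105/34.9 ≈ 3.0086.
n = log₂(3.0086) ≈ 1.5891 half-lives, so t½ = 10.56/1.5891 ≈ 6.6453 minutes.

7 minutes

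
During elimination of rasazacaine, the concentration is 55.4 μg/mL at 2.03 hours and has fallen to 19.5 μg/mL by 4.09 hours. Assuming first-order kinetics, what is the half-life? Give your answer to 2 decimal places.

1.37 hours

Over Δt = 4.09 − 2.03 = 2.06 hours, the level fell by a factor of 55.4/19.5 ≈ 2.841.
n = log₂(2.841) ≈ 1.5064 half-lives, so t½ = 2.06/1.5064 ≈ 1.3675 hours.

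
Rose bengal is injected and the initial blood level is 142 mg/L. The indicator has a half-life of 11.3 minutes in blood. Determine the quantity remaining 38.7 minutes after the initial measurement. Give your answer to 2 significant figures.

Number of half-lives: n = 38.7/11.3 ≈ 3.4248.
Remaining = 142 × (1/2)^3.4248 = 142 × 0.093119 ≈ 13.223 mg/L.

13 mg/L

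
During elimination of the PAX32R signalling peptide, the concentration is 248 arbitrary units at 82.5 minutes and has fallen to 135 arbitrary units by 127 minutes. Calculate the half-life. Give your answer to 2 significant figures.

51 minutes

Over Δt = 127 − 82.5 = 44.5 minutes, the level fell by a factor of 248/135 ≈ 1.837.
n = log₂(1.837) ≈ 0.87738 half-lives, so t½ = 44.5/0.87738 ≈ 50.719 minutes.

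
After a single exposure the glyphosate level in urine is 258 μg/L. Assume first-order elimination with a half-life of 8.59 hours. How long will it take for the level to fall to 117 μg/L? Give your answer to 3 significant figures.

Fraction remaining = 117/258 ≈ 0.45349.
n = log₂(258/117) = ln(2.2051)/ln 2 ≈ 1.1409 half-lives.
t = n × t½ = 1.1409 × 8.59 ≈ 9.8 hours.

9.80 hours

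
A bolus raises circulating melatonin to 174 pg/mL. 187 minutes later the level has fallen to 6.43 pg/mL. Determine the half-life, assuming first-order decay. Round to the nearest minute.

39 minutes

A/A₀ = 6.43/174 ≈ 0.036954.
n = log₂(27.061) ≈ 4.7581 half-lives elapsed in 187 minutes.
t½ = 187/4.7581 ≈ 39.301 minutes.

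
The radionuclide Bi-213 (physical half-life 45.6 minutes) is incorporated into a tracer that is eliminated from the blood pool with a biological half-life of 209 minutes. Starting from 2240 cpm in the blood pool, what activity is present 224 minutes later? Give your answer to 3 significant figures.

1/t_eff = 1/t_phys + 1/t_biol = 1/45.6 + 1/209 = 0.026715 per minute.
t_eff = 45.6 × 209 / (45.6 + 209) ≈ 37.433 minutes.
Remaining = 2240 × (1/2)^(224/37.433) = 2240 × (1/2)^5.9841 ≈ 35.389 cpm.

35.4 cpm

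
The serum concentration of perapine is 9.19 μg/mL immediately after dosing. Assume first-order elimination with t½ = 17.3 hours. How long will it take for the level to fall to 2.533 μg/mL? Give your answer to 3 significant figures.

Fraction remaining = 2.533/9.19 ≈ 0.27563.
n = log₂(9.19/2.533) = ln(3.6281)/ln 2 ≈ 1.8592 half-lives.
t = n × t½ = 1.8592 × 17.3 ≈ 32.164 hours.

32.2 hours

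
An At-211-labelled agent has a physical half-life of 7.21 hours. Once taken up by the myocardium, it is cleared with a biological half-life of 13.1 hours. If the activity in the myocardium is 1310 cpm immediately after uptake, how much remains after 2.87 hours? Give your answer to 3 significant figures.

1/t_eff = 1/t_phys + 1/t_biol = 1/7.21 + 1/13.1 = 0.21503 per hour.
t_eff = 7.21 × 13.1 / (7.21 + 13.1) ≈ 4.6505 hours.
Remaining = 1310 × (1/2)^(2.87/4.6505) = 1310 × (1/2)^0.61714 ≈ 854.07 cpm.

854 cpm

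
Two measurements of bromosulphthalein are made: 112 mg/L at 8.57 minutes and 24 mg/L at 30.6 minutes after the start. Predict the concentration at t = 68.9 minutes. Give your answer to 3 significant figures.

Over Δt = 30.6 − 8.57 = 22.03 minutes, the level fell by a factor of 112/24 ≈ 4.6667.
n = log₂(4.6667) ≈ 2.2224 half-lives, so t½ = 22.03/2.2224 ≈ 9.9127 minutes.
From t = 30.6 to t = 68.9: 24 × (1/2)^((68.9−30.6)/9.9127) ≈ 1.6486 mg/L.

1.65 mg/L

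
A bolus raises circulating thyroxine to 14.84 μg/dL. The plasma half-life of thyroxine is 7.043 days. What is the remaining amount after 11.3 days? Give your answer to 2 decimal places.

4.88 μg/dL

Number of half-lives: n = 11.3/7.043 ≈ 1.6044.
Remaining = 14.84 × (1/2)^1.6044 = 14.84 × 0.32887 ≈ 4.8804 μg/dL.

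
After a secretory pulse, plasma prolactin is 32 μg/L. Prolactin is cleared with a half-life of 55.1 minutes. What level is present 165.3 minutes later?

4 μg/L

Elapsed time is 3 half-lives (165.3/55.1).
Each half-life halves the amount: 32 × (1/2)^3 = 32/8 = 4 μg/L.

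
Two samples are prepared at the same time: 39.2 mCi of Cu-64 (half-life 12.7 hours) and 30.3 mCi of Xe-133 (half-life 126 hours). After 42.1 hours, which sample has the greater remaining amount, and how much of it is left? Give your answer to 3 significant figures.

Cu-64: 39.2 × (1/2)^3.315 ≈ 3.939 mCi.
Xe-133: 30.3 × (1/2)^0.33413 ≈ 24.036 mCi.
Xe-133 has more remaining, at ≈ 24.036 mCi.

Xe-133, 24.0 mCi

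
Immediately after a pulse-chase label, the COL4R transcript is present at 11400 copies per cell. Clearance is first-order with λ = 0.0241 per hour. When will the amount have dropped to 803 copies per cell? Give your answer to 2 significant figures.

110 hours

t½ = ln 2 / λ = 0.69315 / 0.0241 ≈ 28.761 hours.
Fraction remaining = 803/11400 ≈ 0.070439.
n = log₂(11400/803) = ln(14.197)/ln 2 ≈ 3.8275 half-lives.
t = n × t½ = 3.8275 × 28.761 ≈ 110.08 hours.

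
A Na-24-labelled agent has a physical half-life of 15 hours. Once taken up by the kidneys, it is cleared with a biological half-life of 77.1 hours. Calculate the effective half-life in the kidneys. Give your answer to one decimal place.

1/t_eff = 1/t_phys + 1/t_biol = 1/15 + 1/77.1 = 0.079637 per hour.
t_eff = 15 × 77.1 / (15 + 77.1) ≈ 12.557 hours.

12.6 hours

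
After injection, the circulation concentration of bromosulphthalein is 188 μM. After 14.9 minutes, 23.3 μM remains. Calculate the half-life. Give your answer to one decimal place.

A/A₀ = 23.3/188 ≈ 0.12394.
n = log₂(8.0687) ≈ 3.0123 half-lives elapsed in 14.9 minutes.
t½ = 14.9/3.0123 ≈ 4.9463 minutes.

4.9 minutes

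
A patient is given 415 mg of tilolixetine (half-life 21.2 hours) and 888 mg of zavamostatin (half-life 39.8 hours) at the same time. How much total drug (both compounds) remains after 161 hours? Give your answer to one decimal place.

tilolixetine: 415 × (1/2)^(161/21.2) = 415 × (1/2)^7.5943 ≈ 2.1475 mg.
zavamostatin: 888 × (1/2)^(161/39.8) = 888 × (1/2)^4.0452 ≈ 53.787 mg.
Total = 2.1475 + 53.787 ≈ 55.935 mg.

55.9 mg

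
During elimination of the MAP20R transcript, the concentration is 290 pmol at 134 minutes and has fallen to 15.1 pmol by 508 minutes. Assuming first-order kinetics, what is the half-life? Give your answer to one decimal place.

Over Δt = 508 − 134 = 374 minutes, the level fell by a factor of 290/15.1 ≈ 19.205.
n = log₂(19.205) ≈ 4.2634 half-lives, so t½ = 374/4.2634 ≈ 87.723 minutes.

87.7 minutes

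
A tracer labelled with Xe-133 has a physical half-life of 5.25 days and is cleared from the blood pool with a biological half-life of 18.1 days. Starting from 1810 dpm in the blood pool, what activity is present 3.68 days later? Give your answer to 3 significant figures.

1/t_eff = 1/t_phys + 1/t_biol = 1/5.25 + 1/18.1 = 0.24572 per day.
t_eff = 5.25 × 18.1 / (5.25 + 18.1) ≈ 4.0696 days.
Remaining = 1810 × (1/2)^(3.68/4.0696) = 1810 × (1/2)^0.90427 ≈ 967.09 dpm.

967 dpm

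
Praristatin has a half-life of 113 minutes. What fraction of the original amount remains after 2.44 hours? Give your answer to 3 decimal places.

0.407

2.44 hours = 146.4 minutes.
n = 146.4/113 ≈ 1.2956 half-lives.
Fraction remaining = (1/2)^1.2956 ≈ 0.40737.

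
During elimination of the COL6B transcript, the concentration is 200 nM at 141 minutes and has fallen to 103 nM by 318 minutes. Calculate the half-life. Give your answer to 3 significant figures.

185 minutes

Over Δt = 318 − 141 = 177 minutes, the level fell by a factor of 200/103 ≈ 1.9417.
n = log₂(1.9417) ≈ 0.95736 half-lives, so t½ = 177/0.95736 ≈ 184.88 minutes.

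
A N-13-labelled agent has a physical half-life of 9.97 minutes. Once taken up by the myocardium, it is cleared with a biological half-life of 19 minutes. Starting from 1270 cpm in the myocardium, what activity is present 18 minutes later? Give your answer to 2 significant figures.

190 cpm

1/t_eff = 1/t_phys + 1/t_biol = 1/9.97 + 1/19 = 0.15293 per minute.
t_eff = 9.97 × 19 / (9.97 + 19) ≈ 6.5388 minutes.
Remaining = 1270 × (1/2)^(18/6.5388) = 1270 × (1/2)^2.7528 ≈ 188.42 cpm.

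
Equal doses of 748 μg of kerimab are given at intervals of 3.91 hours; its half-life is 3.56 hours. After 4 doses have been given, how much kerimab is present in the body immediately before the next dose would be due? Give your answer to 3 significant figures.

624 μg

The 4 doses were given 15.64, 11.73, 7.82, 3.91 hours ago.
Total = 748·(1/2)^(15.64/3.56) + 748·(1/2)^(11.73/3.56) + 748·(1/2)^(7.82/3.56) + 748·(1/2)^(3.91/3.56)
      = 35.596 + 76.212 + 163.17 + 349.36 ≈ 624.34 μg.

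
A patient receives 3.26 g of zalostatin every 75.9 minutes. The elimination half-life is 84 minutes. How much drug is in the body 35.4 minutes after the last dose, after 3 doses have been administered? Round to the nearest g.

The 3 doses were given 187.2, 111.3, 35.4 minutes ago.
Total = 3.26·(1/2)^(187.2/84) + 3.26·(1/2)^(111.3/84) + 3.26·(1/2)^(35.4/84)
      = 0.69559 + 1.3012 + 2.4342 ≈ 4.431 g.

4 g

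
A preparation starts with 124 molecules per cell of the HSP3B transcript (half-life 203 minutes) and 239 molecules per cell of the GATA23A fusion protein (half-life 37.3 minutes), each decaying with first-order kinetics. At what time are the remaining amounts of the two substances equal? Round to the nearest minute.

Set 124·(1/2)^(t/203) = 239·(1/2)^(t/37.3).
Taking log₂: log₂(124/239) = t·(1/203 − 1/37.3).
log₂(0.51883) = -0.94667; 1/203 − 1/37.3 = -0.021884.
t = -0.94667 / -0.021884 ≈ 43.259 minutes.

43 minutes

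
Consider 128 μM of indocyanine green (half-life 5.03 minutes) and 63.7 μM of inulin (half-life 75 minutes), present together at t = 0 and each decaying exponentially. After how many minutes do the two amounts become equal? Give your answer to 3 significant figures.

5.43 minutes

Set 128·(1/2)^(t/5.03) = 63.7·(1/2)^(t/75).
Taking log₂: log₂(128/63.7) = t·(1/5.03 − 1/75).
log₂(2.0094) = 1.0068; 1/5.03 − 1/75 = 0.18547.
t = 1.0068 / 0.18547 ≈ 5.4281 minutes.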